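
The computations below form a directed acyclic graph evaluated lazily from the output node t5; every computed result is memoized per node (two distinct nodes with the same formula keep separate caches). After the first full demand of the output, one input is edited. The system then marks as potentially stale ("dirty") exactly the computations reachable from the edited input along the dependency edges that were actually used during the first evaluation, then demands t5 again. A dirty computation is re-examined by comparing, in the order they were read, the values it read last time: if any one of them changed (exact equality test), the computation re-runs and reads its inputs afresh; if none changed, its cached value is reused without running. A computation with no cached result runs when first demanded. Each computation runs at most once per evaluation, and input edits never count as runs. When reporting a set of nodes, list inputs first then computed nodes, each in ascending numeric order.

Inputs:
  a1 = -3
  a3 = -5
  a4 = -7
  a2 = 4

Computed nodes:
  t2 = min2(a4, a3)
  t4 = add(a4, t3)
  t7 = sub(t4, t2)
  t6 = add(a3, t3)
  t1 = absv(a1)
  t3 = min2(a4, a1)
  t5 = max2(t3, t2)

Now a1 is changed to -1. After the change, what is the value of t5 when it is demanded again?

Demanding t5 again yields -7.
Note the absorption at t3: it re-runs yet its value is the same, leaving the output's value untouched.

First demand of the output computes:
  t2 = min2(-7, -5) = -7
  t3 = min2(-7, -3) = -7
  t5 = max2(-7, -7) = -7

After the edit, cleaning proceeds:
  t3: a read changed (a1 -3->-1) — executes, giving -7 — identical to its old value.
  t5: dirty, but its reads are unchanged (t3 unchanged, t2 unchanged); cached -7 stands.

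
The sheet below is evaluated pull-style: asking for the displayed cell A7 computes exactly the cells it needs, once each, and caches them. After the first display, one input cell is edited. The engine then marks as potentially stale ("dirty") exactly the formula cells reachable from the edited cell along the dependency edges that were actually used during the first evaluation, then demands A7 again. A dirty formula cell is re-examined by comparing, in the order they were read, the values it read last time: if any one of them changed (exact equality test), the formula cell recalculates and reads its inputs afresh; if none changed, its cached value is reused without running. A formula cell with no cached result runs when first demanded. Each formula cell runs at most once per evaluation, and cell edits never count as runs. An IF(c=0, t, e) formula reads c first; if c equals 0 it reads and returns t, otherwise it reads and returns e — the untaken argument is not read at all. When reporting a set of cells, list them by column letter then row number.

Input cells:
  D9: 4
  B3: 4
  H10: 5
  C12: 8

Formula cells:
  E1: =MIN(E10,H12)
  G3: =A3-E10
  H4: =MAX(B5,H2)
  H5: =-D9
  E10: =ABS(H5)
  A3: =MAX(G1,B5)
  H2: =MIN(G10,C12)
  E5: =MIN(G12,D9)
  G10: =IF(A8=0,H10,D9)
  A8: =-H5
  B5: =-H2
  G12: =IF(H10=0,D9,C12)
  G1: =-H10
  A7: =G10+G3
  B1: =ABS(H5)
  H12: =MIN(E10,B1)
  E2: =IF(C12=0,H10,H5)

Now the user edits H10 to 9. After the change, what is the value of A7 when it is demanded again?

Demanding A7 again yields -4.
Note the absorption at A3: it re-runs yet its value is the same, leaving the output's value untouched.

First demand of the output computes:
  G1 = -(5) = -5
  H5 = -(4) = -4
  A8 = -(-4) = 4
  E10 = ABS(-4) = 4
  G10 = IF(A8=0: A8=4 -> else branch D9) = 4
  H2 = MIN(4, 8) = 4
  B5 = -(4) = -4
  A3 = MAX(-5, -4) = -4
  G3 = -4 - 4 = -8
  A7 = 4 + -8 = -4

After the edit, cleaning proceeds:
  G1: a read changed (H10 5->9) — executes, giving -9.
  A3: a read changed (G1 -5->-9) — executes, giving -4 — identical to its old value.
  G3: dirty, but its reads are unchanged (A3 unchanged, E10 unchanged); cached -8 stands.
  A7: dirty, but its reads are unchanged (G10 unchanged, G3 unchanged); cached -4 stands.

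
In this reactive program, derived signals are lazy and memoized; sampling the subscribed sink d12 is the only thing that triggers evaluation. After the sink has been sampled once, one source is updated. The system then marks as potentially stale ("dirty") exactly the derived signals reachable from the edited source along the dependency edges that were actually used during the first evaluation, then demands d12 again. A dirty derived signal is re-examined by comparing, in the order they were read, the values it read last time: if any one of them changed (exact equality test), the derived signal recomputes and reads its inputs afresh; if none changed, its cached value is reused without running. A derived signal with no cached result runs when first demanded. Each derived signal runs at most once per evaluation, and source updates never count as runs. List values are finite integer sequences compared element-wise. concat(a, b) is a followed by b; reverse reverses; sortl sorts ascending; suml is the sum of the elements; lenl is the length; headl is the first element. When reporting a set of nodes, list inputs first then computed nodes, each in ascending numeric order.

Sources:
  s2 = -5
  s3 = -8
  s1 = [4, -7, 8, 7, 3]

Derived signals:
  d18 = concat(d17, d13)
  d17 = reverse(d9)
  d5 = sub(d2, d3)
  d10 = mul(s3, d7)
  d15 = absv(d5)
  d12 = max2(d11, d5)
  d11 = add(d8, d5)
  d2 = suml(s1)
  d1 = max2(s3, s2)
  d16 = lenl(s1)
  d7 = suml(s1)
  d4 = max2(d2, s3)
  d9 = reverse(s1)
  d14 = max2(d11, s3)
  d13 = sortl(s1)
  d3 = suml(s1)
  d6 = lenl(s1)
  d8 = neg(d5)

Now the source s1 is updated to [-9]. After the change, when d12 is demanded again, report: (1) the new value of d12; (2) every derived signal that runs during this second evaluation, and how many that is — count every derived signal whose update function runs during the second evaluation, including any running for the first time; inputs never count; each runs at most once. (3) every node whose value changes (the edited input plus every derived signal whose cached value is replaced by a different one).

Demanding d12 again yields 0.
3 derived signals run: d2, d3, d5.
The nodes whose values change: s1, d2, d3.
Note the absorption at d5: it re-runs yet its value is the same, leaving the output's value untouched.

First demand of the output computes:
  d2 = suml([4, -7, 8, 7, 3]) = 15
  d3 = suml([4, -7, 8, 7, 3]) = 15
  d5 = sub(15, 15) = 0
  d8 = neg(0) = 0
  d11 = add(0, 0) = 0
  d12 = max2(0, 0) = 0

After the edit, cleaning proceeds:
  d2: a read changed (s1 [4, -7, 8, 7, 3]->[-9]) — executes, giving -9.
  d3: a read changed (s1 [4, -7, 8, 7, 3]->[-9]) — executes, giving -9.
  d5: a read changed (d2 15->-9; d3 15->-9) — executes, giving 0 — identical to its old value.
  d8: dirty, but its reads are unchanged (d5 unchanged); cached 0 stands.
  d11: dirty, but its reads are unchanged (d8 unchanged, d5 unchanged); cached 0 stands.
  d12: dirty, but its reads are unchanged (d11 unchanged, d5 unchanged); cached 0 stands.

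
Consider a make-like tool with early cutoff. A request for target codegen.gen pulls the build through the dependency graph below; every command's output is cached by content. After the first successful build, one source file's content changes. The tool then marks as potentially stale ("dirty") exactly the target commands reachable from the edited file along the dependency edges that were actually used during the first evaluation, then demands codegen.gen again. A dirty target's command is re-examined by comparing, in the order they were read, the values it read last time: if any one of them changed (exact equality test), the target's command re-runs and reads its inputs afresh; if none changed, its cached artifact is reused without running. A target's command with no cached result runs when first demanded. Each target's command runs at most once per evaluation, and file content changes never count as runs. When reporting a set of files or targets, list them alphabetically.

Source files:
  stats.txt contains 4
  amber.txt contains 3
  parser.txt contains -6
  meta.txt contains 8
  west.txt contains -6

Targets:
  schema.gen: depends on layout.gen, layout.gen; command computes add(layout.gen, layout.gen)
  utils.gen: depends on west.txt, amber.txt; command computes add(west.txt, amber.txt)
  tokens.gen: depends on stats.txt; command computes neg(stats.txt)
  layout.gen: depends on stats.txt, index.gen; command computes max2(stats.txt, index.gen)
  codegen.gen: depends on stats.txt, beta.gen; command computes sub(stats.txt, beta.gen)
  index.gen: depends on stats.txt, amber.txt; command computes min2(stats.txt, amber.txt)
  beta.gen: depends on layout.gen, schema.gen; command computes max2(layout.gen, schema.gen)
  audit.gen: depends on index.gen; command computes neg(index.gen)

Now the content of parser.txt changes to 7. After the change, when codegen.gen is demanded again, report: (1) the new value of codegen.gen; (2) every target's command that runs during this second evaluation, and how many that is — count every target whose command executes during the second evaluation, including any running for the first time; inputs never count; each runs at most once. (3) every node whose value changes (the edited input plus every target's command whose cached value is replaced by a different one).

First demand of the output computes:
  index.gen = min2(4, 3) = 3
  layout.gen = max2(4, 3) = 4
  schema.gen = add(4, 4) = 8
  beta.gen = max2(4, 8) = 8
  codegen.gen = sub(4, 8) = -4

After the edit, cleaning proceeds:
  no node depends on parser.txt at all; the second demand re-runs nothing.

Note the shortcut — nothing in the graph depends on parser.txt at all, so no recomputation happens.

Demanding codegen.gen again yields -4.
0 target commands run: none.
The nodes whose values change: parser.txt.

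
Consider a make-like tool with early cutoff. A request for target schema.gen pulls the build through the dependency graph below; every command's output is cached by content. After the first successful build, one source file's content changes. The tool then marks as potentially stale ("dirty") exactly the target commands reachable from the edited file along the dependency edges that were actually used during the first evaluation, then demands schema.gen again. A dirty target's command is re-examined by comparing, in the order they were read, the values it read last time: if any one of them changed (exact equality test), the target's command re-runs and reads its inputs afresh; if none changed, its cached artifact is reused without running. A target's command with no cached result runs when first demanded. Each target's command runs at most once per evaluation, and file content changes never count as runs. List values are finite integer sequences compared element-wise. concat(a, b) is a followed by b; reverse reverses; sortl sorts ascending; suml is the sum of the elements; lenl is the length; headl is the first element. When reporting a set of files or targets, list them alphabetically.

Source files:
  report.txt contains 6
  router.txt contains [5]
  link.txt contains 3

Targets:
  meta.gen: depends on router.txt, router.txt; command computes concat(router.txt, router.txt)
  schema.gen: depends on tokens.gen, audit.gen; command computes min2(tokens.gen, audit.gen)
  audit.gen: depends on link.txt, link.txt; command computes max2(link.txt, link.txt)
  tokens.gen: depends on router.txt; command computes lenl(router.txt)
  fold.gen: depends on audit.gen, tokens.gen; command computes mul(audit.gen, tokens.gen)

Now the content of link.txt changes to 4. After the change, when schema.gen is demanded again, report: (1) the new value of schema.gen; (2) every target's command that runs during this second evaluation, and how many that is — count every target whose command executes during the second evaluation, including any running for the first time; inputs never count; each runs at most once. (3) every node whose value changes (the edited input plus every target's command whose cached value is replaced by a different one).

Demanding schema.gen again yields 1.
2 target commands run: audit.gen, schema.gen.
The nodes whose values change: audit.gen, link.txt.

First demand of the output computes:
  audit.gen = max2(3, 3) = 3
  tokens.gen = lenl([5]) = 1
  schema.gen = min2(1, 3) = 1

After the edit, cleaning proceeds:
  audit.gen: a read changed (link.txt 3->4; link.txt 3->4) — executes, giving 4.
  schema.gen: a read changed (audit.gen 3->4) — executes, giving 1 — identical to its old value.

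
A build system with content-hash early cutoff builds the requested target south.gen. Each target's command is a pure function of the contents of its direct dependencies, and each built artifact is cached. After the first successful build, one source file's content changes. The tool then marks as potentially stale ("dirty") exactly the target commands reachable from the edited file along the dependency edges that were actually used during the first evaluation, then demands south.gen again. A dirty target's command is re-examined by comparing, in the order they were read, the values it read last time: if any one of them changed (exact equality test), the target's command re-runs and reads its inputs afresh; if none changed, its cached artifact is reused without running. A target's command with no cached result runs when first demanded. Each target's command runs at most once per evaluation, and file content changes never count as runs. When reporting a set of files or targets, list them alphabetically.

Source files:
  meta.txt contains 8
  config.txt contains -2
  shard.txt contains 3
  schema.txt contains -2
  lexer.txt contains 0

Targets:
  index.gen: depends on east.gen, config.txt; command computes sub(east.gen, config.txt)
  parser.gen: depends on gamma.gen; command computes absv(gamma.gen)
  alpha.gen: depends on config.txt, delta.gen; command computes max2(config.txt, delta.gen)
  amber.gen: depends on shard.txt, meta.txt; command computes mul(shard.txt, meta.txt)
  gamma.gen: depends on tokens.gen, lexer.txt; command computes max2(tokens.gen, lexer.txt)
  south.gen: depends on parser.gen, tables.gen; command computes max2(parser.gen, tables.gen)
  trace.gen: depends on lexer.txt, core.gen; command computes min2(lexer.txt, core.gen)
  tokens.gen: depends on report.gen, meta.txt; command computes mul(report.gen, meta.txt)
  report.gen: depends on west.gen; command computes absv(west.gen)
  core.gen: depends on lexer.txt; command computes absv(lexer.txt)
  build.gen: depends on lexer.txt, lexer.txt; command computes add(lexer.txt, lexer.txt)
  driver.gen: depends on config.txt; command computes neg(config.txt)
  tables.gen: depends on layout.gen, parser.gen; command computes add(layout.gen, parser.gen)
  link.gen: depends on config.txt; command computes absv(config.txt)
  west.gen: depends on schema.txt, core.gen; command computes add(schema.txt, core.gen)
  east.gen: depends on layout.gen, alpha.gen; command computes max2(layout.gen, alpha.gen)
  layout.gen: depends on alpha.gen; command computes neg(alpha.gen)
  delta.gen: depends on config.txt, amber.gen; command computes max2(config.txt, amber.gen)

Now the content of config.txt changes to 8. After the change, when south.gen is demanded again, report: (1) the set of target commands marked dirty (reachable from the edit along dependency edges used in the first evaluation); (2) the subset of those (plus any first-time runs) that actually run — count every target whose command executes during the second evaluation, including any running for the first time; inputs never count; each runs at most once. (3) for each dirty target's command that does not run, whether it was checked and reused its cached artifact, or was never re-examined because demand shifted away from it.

First evaluation (everything demanded from the output):
  amber.gen = mul(3, 8) = 24
  core.gen = absv(0) = 0
  delta.gen = max2(-2, 24) = 24
  alpha.gen = max2(-2, 24) = 24
  layout.gen = neg(24) = -24
  west.gen = add(-2, 0) = -2
  report.gen = absv(-2) = 2
  tokens.gen = mul(2, 8) = 16
  gamma.gen = max2(16, 0) = 16
  parser.gen = absv(16) = 16
  tables.gen = add(-24, 16) = -8
  south.gen = max2(16, -8) = 16

Propagation after the edit:
  delta.gen: runs — config.txt -2->8; result 24 (same value as before).
  alpha.gen: runs — config.txt -2->8; result 24 (same value as before).
  layout.gen: checked — values it read are unchanged (alpha.gen unchanged); reused cached -24 without running.
  tables.gen: checked — values it read are unchanged (layout.gen unchanged, parser.gen unchanged); reused cached -8 without running.
  south.gen: checked — values it read are unchanged (parser.gen unchanged, tables.gen unchanged); reused cached 16 without running.

Key observation: the cutoff stops propagation at layout.gen — its inputs' values are unchanged, so it reuses its cache.

Marked dirty: alpha.gen, delta.gen, layout.gen, south.gen, tables.gen.
Target commands that run: alpha.gen, delta.gen — 2 in total.
Checked but reused from cache: layout.gen, south.gen, tables.gen.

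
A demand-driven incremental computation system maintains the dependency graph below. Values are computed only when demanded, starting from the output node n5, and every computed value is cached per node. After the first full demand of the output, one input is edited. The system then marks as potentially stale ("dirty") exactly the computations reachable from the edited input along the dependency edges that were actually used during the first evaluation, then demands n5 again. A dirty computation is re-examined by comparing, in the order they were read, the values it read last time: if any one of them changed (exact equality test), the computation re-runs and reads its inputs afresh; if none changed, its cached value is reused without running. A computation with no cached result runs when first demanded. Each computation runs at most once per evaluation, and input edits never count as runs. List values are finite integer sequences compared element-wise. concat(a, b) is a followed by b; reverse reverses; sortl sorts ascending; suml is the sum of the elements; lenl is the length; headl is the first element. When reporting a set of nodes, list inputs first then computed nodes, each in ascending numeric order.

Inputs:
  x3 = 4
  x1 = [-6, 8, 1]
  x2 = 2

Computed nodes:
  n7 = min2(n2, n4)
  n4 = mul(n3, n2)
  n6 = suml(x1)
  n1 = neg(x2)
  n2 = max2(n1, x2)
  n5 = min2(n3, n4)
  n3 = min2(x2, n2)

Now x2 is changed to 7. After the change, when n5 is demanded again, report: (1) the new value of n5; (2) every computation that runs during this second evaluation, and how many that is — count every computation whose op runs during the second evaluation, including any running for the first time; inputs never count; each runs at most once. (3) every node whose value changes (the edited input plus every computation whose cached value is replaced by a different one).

New value of n5: 7.
Computations that run: n1, n2, n3, n4, n5 — 5 in total.
Values that change: x2, n1, n2, n3, n4, n5.

First evaluation (everything demanded from the output):
  n1 = neg(2) = -2
  n2 = max2(-2, 2) = 2
  n3 = min2(2, 2) = 2
  n4 = mul(2, 2) = 4
  n5 = min2(2, 4) = 2

Propagation after the edit:
  n1: runs — x2 2->7; result -7.
  n2: runs — n1 -2->-7; x2 2->7; result 7.
  n3: runs — x2 2->7; n2 2->7; result 7.
  n4: runs — n3 2->7; n2 2->7; result 49.
  n5: runs — n3 2->7; n4 4->49; result 7.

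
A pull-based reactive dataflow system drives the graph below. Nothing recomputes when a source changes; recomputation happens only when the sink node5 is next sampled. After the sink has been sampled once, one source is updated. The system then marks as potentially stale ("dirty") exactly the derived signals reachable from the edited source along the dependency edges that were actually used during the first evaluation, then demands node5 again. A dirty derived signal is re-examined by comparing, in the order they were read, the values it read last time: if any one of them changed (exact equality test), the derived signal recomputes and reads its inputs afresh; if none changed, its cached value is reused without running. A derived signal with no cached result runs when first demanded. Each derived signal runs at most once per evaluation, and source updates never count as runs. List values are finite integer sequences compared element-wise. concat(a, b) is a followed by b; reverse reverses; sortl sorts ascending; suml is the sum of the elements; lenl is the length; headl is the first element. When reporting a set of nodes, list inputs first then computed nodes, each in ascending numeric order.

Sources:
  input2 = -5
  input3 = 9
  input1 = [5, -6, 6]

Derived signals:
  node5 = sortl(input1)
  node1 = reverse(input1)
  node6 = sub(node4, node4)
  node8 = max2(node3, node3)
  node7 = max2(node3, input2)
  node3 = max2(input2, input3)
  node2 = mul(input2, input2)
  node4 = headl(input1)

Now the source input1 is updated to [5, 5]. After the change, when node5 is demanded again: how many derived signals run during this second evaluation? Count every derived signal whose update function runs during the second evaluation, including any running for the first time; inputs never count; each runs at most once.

First evaluation (everything demanded from the output):
  node5 = sortl([5, -6, 6]) = [-6, 5, 6]

Propagation after the edit:
  node5: runs — input1 [5, -6, 6]->[5, 5]; result [5, 5].

Derived signals that run: node5 — 1 in total.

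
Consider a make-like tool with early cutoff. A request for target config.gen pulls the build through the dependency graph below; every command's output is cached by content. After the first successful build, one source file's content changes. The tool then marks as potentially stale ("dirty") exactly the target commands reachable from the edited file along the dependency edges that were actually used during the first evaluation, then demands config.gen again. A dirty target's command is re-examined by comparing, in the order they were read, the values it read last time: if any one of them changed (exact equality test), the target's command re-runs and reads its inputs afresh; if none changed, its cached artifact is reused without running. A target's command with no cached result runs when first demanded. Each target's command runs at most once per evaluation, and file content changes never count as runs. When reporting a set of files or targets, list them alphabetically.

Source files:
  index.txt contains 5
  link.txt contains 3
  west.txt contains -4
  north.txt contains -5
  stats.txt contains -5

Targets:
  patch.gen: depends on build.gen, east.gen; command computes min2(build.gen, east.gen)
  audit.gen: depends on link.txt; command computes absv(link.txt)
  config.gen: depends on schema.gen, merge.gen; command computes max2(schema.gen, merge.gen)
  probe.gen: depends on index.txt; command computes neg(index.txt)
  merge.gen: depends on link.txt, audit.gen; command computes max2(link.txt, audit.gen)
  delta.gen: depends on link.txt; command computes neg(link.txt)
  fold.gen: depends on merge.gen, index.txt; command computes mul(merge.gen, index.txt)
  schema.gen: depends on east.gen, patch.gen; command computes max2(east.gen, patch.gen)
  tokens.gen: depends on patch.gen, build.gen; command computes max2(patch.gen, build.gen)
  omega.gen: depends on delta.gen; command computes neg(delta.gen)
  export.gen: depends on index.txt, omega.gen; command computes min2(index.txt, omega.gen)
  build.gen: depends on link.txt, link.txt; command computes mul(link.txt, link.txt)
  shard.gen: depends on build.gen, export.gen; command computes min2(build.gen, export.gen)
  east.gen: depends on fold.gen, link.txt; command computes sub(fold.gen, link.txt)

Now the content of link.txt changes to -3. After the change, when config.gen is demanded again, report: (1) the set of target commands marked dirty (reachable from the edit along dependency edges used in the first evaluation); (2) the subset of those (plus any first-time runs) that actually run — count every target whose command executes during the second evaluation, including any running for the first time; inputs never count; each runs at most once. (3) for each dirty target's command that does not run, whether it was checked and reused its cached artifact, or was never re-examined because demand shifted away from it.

First demand of the output computes:
  audit.gen = absv(3) = 3
  build.gen = mul(3, 3) = 9
  merge.gen = max2(3, 3) = 3
  fold.gen = mul(3, 5) = 15
  east.gen = sub(15, 3) = 12
  patch.gen = min2(9, 12) = 9
  schema.gen = max2(12, 9) = 12
  config.gen = max2(12, 3) = 12

After the edit, cleaning proceeds:
  audit.gen: a read changed (link.txt 3->-3) — executes, giving 3 — identical to its old value.
  build.gen: a read changed (link.txt 3->-3; link.txt 3->-3) — executes, giving 9 — identical to its old value.
  merge.gen: a read changed (link.txt 3->-3) — executes, giving 3 — identical to its old value.
  fold.gen: dirty, but its reads are unchanged (merge.gen unchanged, index.txt unchanged); cached 15 stands.
  east.gen: a read changed (link.txt 3->-3) — executes, giving 18.
  patch.gen: a read changed (east.gen 12->18) — executes, giving 9 — identical to its old value.
  schema.gen: a read changed (east.gen 12->18) — executes, giving 18.
  config.gen: a read changed (schema.gen 12->18) — executes, giving 18.

Note where the cutoff bites: fold.gen is checked, finds nothing changed, and keeps its cache.

The edit dirties: audit.gen, build.gen, config.gen, east.gen, fold.gen, merge.gen, patch.gen, schema.gen.
7 target commands run: audit.gen, build.gen, config.gen, east.gen, merge.gen, patch.gen, schema.gen.
Cache hits after checking: fold.gen.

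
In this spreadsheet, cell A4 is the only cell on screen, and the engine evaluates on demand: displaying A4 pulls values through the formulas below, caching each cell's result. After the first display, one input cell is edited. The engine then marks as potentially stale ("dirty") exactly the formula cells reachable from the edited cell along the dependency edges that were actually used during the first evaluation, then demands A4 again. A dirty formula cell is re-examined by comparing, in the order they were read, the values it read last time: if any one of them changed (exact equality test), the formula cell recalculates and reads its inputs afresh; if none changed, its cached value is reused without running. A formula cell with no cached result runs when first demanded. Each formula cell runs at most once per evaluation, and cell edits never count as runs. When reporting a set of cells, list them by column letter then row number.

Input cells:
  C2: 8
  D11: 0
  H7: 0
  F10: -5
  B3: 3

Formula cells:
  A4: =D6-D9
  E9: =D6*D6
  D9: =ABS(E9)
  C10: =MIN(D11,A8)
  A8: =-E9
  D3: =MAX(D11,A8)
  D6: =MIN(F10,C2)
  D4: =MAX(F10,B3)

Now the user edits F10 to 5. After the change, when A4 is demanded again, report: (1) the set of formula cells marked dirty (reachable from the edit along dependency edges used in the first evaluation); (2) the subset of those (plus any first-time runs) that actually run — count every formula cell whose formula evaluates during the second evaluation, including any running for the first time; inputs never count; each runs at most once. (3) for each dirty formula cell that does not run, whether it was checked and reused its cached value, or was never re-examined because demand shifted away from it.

Dirty set: A4, D6, D9, E9.
Run set: A4, D6, E9 (3 run).
Re-examined without running (cache reused): D9.
The important point: at D9 every value read last time is unchanged, so the dirty flag clears without a run.

Initial pass — values computed on the first demand:
  D6 = MIN(-5, 8) = -5
  E9 = -5 * -5 = 25
  D9 = ABS(25) = 25
  A4 = -5 - 25 = -30

Second demand — change propagation:
  D6: re-runs because F10 -5->5; new result 5.
  E9: re-runs because D6 -5->5; D6 -5->5; new result 25 (unchanged).
  D9: re-examined; everything it read last time is the same (E9 unchanged) — cache 25 kept, no run.
  A4: re-runs because D6 -5->5; new result -20.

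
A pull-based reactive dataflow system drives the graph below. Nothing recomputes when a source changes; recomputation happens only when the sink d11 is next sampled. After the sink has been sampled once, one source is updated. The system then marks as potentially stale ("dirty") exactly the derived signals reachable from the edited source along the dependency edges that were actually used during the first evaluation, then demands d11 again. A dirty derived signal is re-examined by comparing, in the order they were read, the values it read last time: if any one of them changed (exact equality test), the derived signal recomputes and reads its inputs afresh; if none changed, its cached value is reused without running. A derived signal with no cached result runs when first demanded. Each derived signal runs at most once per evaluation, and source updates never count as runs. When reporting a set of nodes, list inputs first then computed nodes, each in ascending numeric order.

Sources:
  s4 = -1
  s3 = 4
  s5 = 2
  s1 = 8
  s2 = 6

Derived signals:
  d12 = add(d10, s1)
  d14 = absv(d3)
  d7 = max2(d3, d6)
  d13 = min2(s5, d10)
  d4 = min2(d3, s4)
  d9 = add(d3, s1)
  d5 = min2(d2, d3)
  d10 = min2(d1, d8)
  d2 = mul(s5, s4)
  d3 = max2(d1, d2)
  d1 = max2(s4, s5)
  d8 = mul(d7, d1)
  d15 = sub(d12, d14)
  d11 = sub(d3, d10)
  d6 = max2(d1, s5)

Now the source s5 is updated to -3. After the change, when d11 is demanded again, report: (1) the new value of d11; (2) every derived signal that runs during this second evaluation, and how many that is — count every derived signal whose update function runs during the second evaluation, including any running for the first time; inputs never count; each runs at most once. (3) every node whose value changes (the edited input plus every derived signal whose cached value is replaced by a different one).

New value of d11: 6.
Derived signals that run: d1, d2, d3, d6, d7, d8, d10, d11 — 8 in total.
Values that change: s5, d1, d2, d3, d6, d7, d8, d10, d11.

First evaluation (everything demanded from the output):
  d1 = max2(-1, 2) = 2
  d2 = mul(2, -1) = -2
  d3 = max2(2, -2) = 2
  d6 = max2(2, 2) = 2
  d7 = max2(2, 2) = 2
  d8 = mul(2, 2) = 4
  d10 = min2(2, 4) = 2
  d11 = sub(2, 2) = 0

Propagation after the edit:
  d1: runs — s5 2->-3; result -1.
  d2: runs — s5 2->-3; result 3.
  d3: runs — d1 2->-1; d2 -2->3; result 3.
  d6: runs — d1 2->-1; s5 2->-3; result -1.
  d7: runs — d3 2->3; d6 2->-1; result 3.
  d8: runs — d7 2->3; d1 2->-1; result -3.
  d10: runs — d1 2->-1; d8 4->-3; result -3.
  d11: runs — d3 2->3; d10 2->-3; result 6.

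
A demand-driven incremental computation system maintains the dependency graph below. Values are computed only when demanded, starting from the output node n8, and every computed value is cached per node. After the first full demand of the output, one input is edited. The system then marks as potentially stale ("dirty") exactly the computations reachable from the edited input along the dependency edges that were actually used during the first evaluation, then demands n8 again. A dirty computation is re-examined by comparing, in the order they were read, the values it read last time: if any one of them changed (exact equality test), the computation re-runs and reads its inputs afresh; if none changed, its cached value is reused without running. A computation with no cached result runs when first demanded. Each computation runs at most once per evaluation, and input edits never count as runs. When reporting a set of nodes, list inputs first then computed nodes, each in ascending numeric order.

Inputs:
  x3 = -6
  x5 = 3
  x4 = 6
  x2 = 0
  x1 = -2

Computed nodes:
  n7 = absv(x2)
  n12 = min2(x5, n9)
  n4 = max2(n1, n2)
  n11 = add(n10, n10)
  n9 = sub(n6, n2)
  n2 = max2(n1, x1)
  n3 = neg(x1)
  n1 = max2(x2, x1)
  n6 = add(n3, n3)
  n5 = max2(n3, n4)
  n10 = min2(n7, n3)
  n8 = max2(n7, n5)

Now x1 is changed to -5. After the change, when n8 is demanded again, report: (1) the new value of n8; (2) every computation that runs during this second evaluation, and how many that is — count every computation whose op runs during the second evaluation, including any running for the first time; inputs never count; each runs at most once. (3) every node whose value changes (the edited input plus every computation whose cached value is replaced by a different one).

New value of n8: 5.
Computations that run: n1, n2, n3, n5, n8 — 5 in total.
Values that change: x1, n3, n5, n8.
Key observation: the cutoff stops propagation at n4 — its inputs' values are unchanged, so it reuses its cache.

First evaluation (everything demanded from the output):
  n1 = max2(0, -2) = 0
  n2 = max2(0, -2) = 0
  n3 = neg(-2) = 2
  n4 = max2(0, 0) = 0
  n5 = max2(2, 0) = 2
  n7 = absv(0) = 0
  n8 = max2(0, 2) = 2

Propagation after the edit:
  n1: runs — x1 -2->-5; result 0 (same value as before).
  n2: runs — x1 -2->-5; result 0 (same value as before).
  n3: runs — x1 -2->-5; result 5.
  n4: checked — values it read are unchanged (n1 unchanged, n2 unchanged); reused cached 0 without running.
  n5: runs — n3 2->5; result 5.
  n8: runs — n5 2->5; result 5.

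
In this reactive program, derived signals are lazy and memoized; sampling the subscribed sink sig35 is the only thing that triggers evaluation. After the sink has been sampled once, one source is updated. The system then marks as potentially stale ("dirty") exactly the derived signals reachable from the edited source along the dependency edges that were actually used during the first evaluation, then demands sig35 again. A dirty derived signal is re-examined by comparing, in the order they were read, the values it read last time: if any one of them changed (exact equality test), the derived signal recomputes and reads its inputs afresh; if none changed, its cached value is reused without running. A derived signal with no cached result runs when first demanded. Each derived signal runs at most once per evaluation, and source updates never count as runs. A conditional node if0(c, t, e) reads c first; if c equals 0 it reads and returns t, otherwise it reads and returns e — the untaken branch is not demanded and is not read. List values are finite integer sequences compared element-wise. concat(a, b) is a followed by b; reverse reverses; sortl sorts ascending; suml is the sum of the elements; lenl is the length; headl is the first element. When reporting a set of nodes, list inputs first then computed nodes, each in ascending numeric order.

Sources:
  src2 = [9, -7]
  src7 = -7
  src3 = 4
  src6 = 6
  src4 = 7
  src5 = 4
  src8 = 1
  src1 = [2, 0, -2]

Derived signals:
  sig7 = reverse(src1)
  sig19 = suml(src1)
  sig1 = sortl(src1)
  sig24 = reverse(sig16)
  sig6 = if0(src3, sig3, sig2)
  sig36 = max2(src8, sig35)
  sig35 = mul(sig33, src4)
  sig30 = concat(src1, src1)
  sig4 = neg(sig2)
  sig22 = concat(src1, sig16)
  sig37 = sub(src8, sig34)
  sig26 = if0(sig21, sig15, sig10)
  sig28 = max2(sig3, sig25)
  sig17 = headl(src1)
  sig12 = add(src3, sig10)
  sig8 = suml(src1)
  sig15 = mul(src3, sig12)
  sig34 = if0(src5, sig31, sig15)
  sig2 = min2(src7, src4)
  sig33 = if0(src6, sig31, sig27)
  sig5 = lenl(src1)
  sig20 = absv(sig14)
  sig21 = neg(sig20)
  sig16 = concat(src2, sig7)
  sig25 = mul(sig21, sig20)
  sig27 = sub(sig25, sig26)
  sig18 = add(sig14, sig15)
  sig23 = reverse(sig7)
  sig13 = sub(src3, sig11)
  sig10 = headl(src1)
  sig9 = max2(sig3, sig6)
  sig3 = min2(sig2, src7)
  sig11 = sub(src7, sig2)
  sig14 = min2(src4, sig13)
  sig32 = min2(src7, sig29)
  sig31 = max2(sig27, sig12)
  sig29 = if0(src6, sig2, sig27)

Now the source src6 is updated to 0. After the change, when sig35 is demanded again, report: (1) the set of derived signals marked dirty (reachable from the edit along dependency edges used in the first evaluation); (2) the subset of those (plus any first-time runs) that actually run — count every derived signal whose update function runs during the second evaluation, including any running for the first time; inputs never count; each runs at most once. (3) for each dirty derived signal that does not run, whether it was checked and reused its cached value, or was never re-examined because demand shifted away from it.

The edit dirties: sig33, sig35.
4 derived signals run: sig12, sig31, sig33, sig35.
No dirty derived signal escaped a run.
Note the branch switch — sig12, sig31 had no cache and run now for the first time.

First demand of the output computes:
  sig2 = min2(-7, 7) = -7
  sig10 = headl([2, 0, -2]) = 2
  sig11 = sub(-7, -7) = 0
  sig13 = sub(4, 0) = 4
  sig14 = min2(7, 4) = 4
  sig20 = absv(4) = 4
  sig21 = neg(4) = -4
  sig25 = mul(-4, 4) = -16
  sig26 = if0(sig21=-4 -> else branch sig10) = 2
  sig27 = sub(-16, 2) = -18
  sig33 = if0(src6=6 -> else branch sig27) = -18
  sig35 = mul(-18, 7) = -126

After the edit, cleaning proceeds:
  sig12: had never run; runs now, result 6.
  sig31: had never run; runs now, result 6.
  sig33: a read changed (src6 6->0) — executes, giving 6.
  sig35: a read changed (sig33 -18->6) — executes, giving 42.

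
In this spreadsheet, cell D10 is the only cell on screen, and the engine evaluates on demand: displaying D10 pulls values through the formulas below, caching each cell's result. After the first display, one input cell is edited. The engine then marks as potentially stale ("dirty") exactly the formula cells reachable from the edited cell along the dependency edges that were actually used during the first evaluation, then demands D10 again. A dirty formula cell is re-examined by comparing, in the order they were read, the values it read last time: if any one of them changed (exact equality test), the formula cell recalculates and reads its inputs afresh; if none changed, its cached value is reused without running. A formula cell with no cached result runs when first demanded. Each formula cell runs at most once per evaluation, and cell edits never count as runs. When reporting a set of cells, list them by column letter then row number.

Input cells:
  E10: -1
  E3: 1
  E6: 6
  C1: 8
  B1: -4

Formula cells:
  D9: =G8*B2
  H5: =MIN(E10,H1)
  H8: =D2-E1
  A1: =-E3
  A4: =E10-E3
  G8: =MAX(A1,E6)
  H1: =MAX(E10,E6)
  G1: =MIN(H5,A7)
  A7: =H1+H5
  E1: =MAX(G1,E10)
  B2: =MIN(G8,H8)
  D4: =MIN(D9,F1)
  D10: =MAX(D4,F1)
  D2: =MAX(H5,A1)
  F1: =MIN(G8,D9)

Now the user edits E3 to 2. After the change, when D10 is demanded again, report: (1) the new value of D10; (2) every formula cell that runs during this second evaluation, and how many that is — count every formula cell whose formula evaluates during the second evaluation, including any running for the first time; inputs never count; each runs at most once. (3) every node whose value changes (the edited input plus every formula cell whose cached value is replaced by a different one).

D10 now evaluates to 0.
Run set: A1, D2, G8 (3 run).
Changed values: A1, E3.
The important point: at H8 every value read last time is unchanged, so the dirty flag clears without a run.

Initial pass — values computed on the first demand:
  A1 = -(1) = -1
  G8 = MAX(-1, 6) = 6
  H1 = MAX(-1, 6) = 6
  H5 = MIN(-1, 6) = -1
  A7 = 6 + -1 = 5
  D2 = MAX(-1, -1) = -1
  G1 = MIN(-1, 5) = -1
  E1 = MAX(-1, -1) = -1
  H8 = -1 - -1 = 0
  B2 = MIN(6, 0) = 0
  D9 = 6 * 0 = 0
  F1 = MIN(6, 0) = 0
  D4 = MIN(0, 0) = 0
  D10 = MAX(0, 0) = 0

Second demand — change propagation:
  A1: re-runs because E3 1->2; new result -2.
  D2: re-runs because A1 -1->-2; new result -1 (unchanged).
  G8: re-runs because A1 -1->-2; new result 6 (unchanged).
  H8: re-examined; everything it read last time is the same (D2 unchanged, E1 unchanged) — cache 0 kept, no run.
  B2: re-examined; everything it read last time is the same (G8 unchanged, H8 unchanged) — cache 0 kept, no run.
  D9: re-examined; everything it read last time is the same (G8 unchanged, B2 unchanged) — cache 0 kept, no run.
  F1: re-examined; everything it read last time is the same (G8 unchanged, D9 unchanged) — cache 0 kept, no run.
  D4: re-examined; everything it read last time is the same (D9 unchanged, F1 unchanged) — cache 0 kept, no run.
  D10: re-examined; everything it read last time is the same (D4 unchanged, F1 unchanged) — cache 0 kept, no run.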